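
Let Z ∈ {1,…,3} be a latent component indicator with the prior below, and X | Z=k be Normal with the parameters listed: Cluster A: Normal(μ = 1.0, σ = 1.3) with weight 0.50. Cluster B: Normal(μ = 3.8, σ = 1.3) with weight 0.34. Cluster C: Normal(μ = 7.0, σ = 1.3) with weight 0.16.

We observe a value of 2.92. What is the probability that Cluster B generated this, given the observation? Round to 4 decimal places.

0.6151

By Bayes' theorem, P(k | x) = π_k f_k(x) / Σ_j π_j f_j(x).
Normal densities:
  L_A = (1/(1.3·√(2π)))·exp(−(2.92−1.0)²/(2·1.3²)) = 0.306879·exp(-1.09065) = 0.103111
  L_B = (1/(1.3·√(2π)))·exp(−(2.92−3.8)²/(2·1.3²)) = 0.306879·exp(-0.22911) = 0.244042
  L_C = (1/(1.3·√(2π)))·exp(−(2.92−7.0)²/(2·1.3²)) = 0.306879·exp(-4.92497) = 0.00222884
Weight by the priors:
  π_A·L_A = 0.50 × 0.103111 = 0.0515553
  π_B·L_B = 0.34 × 0.244042 = 0.0829743
  π_C·L_C = 0.16 × 0.00222884 = 0.000356615
Sum: 0.0515553 + 0.0829743 + 0.000356615 = 0.134886
Responsibility of Cluster B: 0.0829743 / 0.134886 ≈ 0.6151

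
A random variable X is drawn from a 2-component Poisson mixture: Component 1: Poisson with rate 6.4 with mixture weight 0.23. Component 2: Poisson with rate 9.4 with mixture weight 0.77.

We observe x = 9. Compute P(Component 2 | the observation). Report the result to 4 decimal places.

P(component k | x) = P(Z=k)·f_k(x) / marginal(x), where marginal(x) = Σ_j P(Z=j)·f_j(x).
Poisson probabilities:
  p_1 = e^(−6.4)·6.4^9/9! = 0.0824844
  p_2 = e^(−9.4)·9.4^9/9! = 0.130623
Multiply by the mixture weights:
  P(Z=1)·p_1 = 0.23 × 0.0824844 = 0.0189714
  P(Z=2)·p_2 = 0.77 × 0.130623 = 0.10058
Marginal: 0.0189714 + 0.10058 = 0.119551
P(Component 2 | 9) = 0.10058 / 0.119551 ≈ 0.8413

0.8413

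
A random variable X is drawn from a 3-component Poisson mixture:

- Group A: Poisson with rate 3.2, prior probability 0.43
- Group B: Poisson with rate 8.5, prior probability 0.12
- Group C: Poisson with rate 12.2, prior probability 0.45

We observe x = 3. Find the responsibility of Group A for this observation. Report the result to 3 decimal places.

Posterior ∝ prior × likelihood, so P(k | x) ∝ w_k f_k(x); normalise over all components.
Evaluate each component's likelihood at the observed value:
  p_A = e^(−3.2)·3.2^3/3! = 0.222616
  p_B = e^(−8.5)·8.5^3/3! = 0.0208258
  p_C = e^(−12.2)·12.2^3/3! = 0.00152242
Unnormalised posteriors:
  w_A·p_A = 0.43 × 0.222616 = 0.0957249
  w_B·p_B = 0.12 × 0.0208258 = 0.0024991
  w_C·p_C = 0.45 × 0.00152242 = 0.000685091
Marginal: 0.0957249 + 0.0024991 + 0.000685091 = 0.0989091
P(Group A | 3) ≈ 0.968

0.968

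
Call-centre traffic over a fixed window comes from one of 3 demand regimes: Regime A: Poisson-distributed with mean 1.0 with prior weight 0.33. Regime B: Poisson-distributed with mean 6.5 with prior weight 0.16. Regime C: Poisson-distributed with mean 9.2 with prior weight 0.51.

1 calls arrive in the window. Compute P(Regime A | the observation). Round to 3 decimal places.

0.983

Apply Bayes' rule: the posterior for each component is proportional to its prior times its likelihood at x.
Evaluate each component's likelihood at the observed value:
  f_A = e^(−1.0)·1.0^1/1! = 0.367879
  f_B = e^(−6.5)·6.5^1/1! = 0.00977235
  f_C = e^(−9.2)·9.2^1/1! = 0.000929562
Multiply by the mixture weights:
  π_A·f_A = 0.33 × 0.367879 = 0.1214
  π_B·f_B = 0.16 × 0.00977235 = 0.00156358
  π_C·f_C = 0.51 × 0.000929562 = 0.000474077
Sum: 0.1214 + 0.00156358 + 0.000474077 = 0.123438
P(Regime A | x) = 0.1214 / 0.123438 ≈ 0.983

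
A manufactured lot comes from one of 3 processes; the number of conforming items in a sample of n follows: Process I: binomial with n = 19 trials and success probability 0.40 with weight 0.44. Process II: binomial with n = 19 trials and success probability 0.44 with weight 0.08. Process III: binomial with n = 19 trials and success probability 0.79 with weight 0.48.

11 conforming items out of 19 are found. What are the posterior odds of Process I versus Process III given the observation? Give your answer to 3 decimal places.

2.283

Only the two components matter; the odds are (w_i f_i(x)) / (w_j f_j(x)).
Evaluate each component's likelihood at the observed value:
  L_I = C(19,11)·0.40^11·0.60^8 = 75582·4.1943e-05·0.0167962 = 0.0532462
  L_II = C(19,11)·0.44^11·0.56^8 = 75582·0.000119668·0.00967173 = 0.0874786
  L_III = C(19,11)·0.79^11·0.21^8 = 75582·0.0747994·3.78229e-06 = 0.0213831
Odds = (0.44/0.48) × (0.0532462/0.0213831) = 0.916667 × 2.4901 ≈ 2.283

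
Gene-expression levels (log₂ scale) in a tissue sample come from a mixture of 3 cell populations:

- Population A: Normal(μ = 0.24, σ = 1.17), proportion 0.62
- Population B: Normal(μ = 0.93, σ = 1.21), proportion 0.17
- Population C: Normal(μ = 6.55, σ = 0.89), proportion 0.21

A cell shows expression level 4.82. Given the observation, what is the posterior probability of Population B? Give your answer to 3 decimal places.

P(component k | x) = P(Z=k)·f_k(x) / marginal(x), where marginal(x) = Σ_j P(Z=j)·f_j(x).
Component likelihoods at x = 4.82:
  p_A = (1/(1.17·√(2π)))·exp(−(4.82−0.24)²/(2·1.17²)) = 0.340976·exp(-7.66177) = 0.00016042
  p_B = (1/(1.21·√(2π)))·exp(−(4.82−0.93)²/(2·1.21²)) = 0.329704·exp(-5.16771) = 0.00187852
  p_C = (1/(0.89·√(2π)))·exp(−(4.82−6.55)²/(2·0.89²)) = 0.448250·exp(-1.88922) = 0.0677708
Prior × likelihood for each component:
  P(Z=A)·p_A = 0.62 × 0.00016042 = 9.94605e-05
  P(Z=B)·p_B = 0.17 × 0.00187852 = 0.000319348
  P(Z=C)·p_C = 0.21 × 0.0677708 = 0.0142319
Sum: 9.94605e-05 + 0.000319348 + 0.0142319 = 0.0146507
P(Population B | 4.82) ≈ 0.022

0.022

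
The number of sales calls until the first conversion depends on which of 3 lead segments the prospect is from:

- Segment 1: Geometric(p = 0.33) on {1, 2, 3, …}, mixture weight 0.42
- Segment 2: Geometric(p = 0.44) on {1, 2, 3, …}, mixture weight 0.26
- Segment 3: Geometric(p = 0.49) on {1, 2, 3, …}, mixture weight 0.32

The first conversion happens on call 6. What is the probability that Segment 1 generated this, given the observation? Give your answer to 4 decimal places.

Apply Bayes' rule: the posterior for each component is proportional to its prior times its likelihood at x.
Evaluate each component's likelihood at the observed value:
  p_1 = 0.0445541
  p_2 = 0.0242322
  p_3 = 0.0169062
Weight by the priors:
  P(Z=1)·p_1 = 0.42 × 0.0445541 = 0.0187127
  P(Z=2)·p_2 = 0.26 × 0.0242322 = 0.00630037
  P(Z=3)·p_3 = 0.32 × 0.0169062 = 0.00541
Sum: 0.0187127 + 0.00630037 + 0.00541 = 0.0304231
Responsibility of Segment 1: 0.0187127 / 0.0304231 ≈ 0.6151

0.6151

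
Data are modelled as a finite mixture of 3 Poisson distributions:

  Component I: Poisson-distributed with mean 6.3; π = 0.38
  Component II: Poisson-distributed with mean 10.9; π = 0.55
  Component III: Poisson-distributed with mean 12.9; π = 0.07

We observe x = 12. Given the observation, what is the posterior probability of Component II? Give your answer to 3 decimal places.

P(component k | x) = π_k·f_k(x) / marginal(x), where marginal(x) = Σ_j π_j·f_j(x).
Evaluate each component's likelihood at the observed value:
  f_I = e^(−6.3)·6.3^12/12! = 0.0149863
  f_II = e^(−10.9)·10.9^12/12! = 0.108385
  f_III = e^(−12.9)·12.9^12/12! = 0.110749
Unnormalised posteriors:
  π_I·f_I = 0.38 × 0.0149863 = 0.00569479
  π_II·f_II = 0.55 × 0.108385 = 0.059612
  π_III·f_III = 0.07 × 0.110749 = 0.00775245
Denominator: 0.00569479 + 0.059612 + 0.00775245 = 0.0730593
P(Component II | x) = 0.059612 / 0.0730593 ≈ 0.816

0.816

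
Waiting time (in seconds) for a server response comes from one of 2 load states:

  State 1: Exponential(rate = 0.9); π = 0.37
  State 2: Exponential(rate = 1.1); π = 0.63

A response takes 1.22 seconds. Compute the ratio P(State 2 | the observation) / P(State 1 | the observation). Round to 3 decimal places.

1.631

Only the two components matter; the odds are (π_i f_i(x)) / (π_j f_j(x)).
Component likelihoods at x = 1.22 seconds:
  p_1 = 0.9·e^(−0.9·1.22) = 0.9·e^(−1.0980) = 0.300184
  p_2 = 1.1·e^(−1.1·1.22) = 1.1·e^(−1.3420) = 0.287455
Odds = (0.63/0.37) × (0.287455/0.300184) = 1.7027 × 0.957596 ≈ 1.631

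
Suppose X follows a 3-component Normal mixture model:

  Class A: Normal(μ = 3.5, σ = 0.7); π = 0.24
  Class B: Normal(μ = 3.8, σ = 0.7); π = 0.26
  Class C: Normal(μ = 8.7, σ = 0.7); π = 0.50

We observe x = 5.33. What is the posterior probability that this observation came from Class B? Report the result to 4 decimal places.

0.7518

By Bayes' theorem, P(k | x) = P(Z=k) f_k(x) / Σ_j P(Z=j) f_j(x).
Normal densities:
  f_A = (1/(0.7·√(2π)))·exp(−(5.33−3.5)²/(2·0.7²)) = 0.569918·exp(-3.41724) = 0.0186948
  f_B = (1/(0.7·√(2π)))·exp(−(5.33−3.8)²/(2·0.7²)) = 0.569918·exp(-2.38867) = 0.0522907
  f_C = (1/(0.7·√(2π)))·exp(−(5.33−8.7)²/(2·0.7²)) = 0.569918·exp(-11.58867) = 5.28342e-06
Multiply by the mixture weights:
  P(Z=A)·f_A = 0.24 × 0.0186948 = 0.00448676
  P(Z=B)·f_B = 0.26 × 0.0522907 = 0.0135956
  P(Z=C)·f_C = 0.50 × 5.28342e-06 = 2.64171e-06
Sum: 0.00448676 + 0.0135956 + 2.64171e-06 = 0.018085
P(Class B | x) ≈ 0.7518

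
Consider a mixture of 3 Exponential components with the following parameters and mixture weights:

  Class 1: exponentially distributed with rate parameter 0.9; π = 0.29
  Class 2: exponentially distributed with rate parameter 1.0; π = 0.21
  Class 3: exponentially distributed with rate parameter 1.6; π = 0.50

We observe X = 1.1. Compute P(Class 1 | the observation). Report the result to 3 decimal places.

P(component k | x) = π_k·f_k(x) / marginal(x), where marginal(x) = Σ_j π_j·f_j(x).
Component likelihoods at x = 1.1:
  f_1 = 0.9·e^(−0.9·1.1) = 0.9·e^(−0.9900) = 0.334419
  f_2 = 1.0·e^(−1.0·1.1) = 1.0·e^(−1.1000) = 0.332871
  f_3 = 1.6·e^(−1.6·1.1) = 1.6·e^(−1.7600) = 0.275272
Unnormalised posteriors:
  π_1·f_1 = 0.29 × 0.334419 = 0.0969815
  π_2·f_2 = 0.21 × 0.332871 = 0.0699029
  π_3·f_3 = 0.50 × 0.275272 = 0.137636
Normaliser: 0.0969815 + 0.0699029 + 0.137636 = 0.30452
So the posterior for Class 1 is 0.0969815 / 0.30452 ≈ 0.318.

0.318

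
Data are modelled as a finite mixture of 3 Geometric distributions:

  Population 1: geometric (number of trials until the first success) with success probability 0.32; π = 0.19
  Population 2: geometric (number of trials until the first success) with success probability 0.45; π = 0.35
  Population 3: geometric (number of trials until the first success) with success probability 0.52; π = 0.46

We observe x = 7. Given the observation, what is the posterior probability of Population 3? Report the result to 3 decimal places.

By Bayes' theorem, P(k | x) = π_k f_k(x) / Σ_j π_j f_j(x).
Evaluate each component's likelihood at the observed value:
  f_1 = 0.32·(1−0.32)^6 = 0.32·0.0988675 = 0.0316376
  f_2 = 0.45·(1−0.45)^6 = 0.45·0.0276806 = 0.0124563
  f_3 = 0.52·(1−0.52)^6 = 0.52·0.0122306 = 0.00635991
Multiply by the mixture weights:
  π_1·f_1 = 0.19 × 0.0316376 = 0.00601114
  π_2·f_2 = 0.35 × 0.0124563 = 0.0043597
  π_3·f_3 = 0.46 × 0.00635991 = 0.00292556
Marginal: 0.00601114 + 0.0043597 + 0.00292556 = 0.0132964
P(Population 3 | data) ≈ 0.220

0.220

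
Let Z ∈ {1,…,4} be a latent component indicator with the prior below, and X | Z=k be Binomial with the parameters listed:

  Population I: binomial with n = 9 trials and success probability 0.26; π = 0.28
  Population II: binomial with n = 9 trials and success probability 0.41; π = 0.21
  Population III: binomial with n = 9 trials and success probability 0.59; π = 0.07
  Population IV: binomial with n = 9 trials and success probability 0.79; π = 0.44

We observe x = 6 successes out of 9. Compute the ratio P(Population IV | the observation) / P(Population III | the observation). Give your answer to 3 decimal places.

The posterior odds equal the prior odds times the likelihood ratio: (w_i/w_j)·(f_i(x)/f_j(x)).
Component likelihoods at x = 6 successes out of 9:
  L_I = C(9,6)·0.26^6·0.74^3 = 84·0.000308916·0.405224 = 0.0105151
  L_II = C(9,6)·0.41^6·0.59^3 = 84·0.0047501·0.205379 = 0.081948
  L_III = C(9,6)·0.59^6·0.41^3 = 84·0.0421805·0.068921 = 0.244198
  L_IV = C(9,6)·0.79^6·0.21^3 = 84·0.243087·0.009261 = 0.189104
0.0832056 / 0.0170939 ≈ 4.868

4.868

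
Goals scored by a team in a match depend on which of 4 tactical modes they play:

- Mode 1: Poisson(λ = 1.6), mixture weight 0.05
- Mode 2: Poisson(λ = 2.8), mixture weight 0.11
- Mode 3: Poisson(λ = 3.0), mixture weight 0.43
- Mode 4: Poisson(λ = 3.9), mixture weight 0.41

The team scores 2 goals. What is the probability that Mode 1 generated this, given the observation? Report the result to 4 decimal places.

0.0651

Apply Bayes' rule: the posterior for each component is proportional to its prior times its likelihood at x.
Poisson probabilities:
  p_1 = e^(−1.6)·1.6^2/2! = 0.258428
  p_2 = e^(−2.8)·2.8^2/2! = 0.238375
  p_3 = e^(−3.0)·3.0^2/2! = 0.224042
  p_4 = e^(−3.9)·3.9^2/2! = 0.15394
Multiply by the mixture weights:
  π_1·p_1 = 0.05 × 0.258428 = 0.0129214
  π_2·p_2 = 0.11 × 0.238375 = 0.0262213
  π_3·p_3 = 0.43 × 0.224042 = 0.096338
  π_4·p_4 = 0.41 × 0.15394 = 0.0631153
Normaliser: 0.0129214 + 0.0262213 + 0.096338 + 0.0631153 = 0.198596
P(Mode 1 | the observation) = 0.0129214 / 0.198596 ≈ 0.0651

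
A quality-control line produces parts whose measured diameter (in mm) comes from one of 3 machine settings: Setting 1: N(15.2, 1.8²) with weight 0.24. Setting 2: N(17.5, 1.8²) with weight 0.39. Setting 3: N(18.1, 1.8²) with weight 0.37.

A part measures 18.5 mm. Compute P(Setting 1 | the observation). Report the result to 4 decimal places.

0.0604

Posterior ∝ prior × likelihood, so P(k | x) ∝ P(Z=k) f_k(x); normalise over all components.
Component likelihoods at x = 18.5 mm:
  f_1 = 0.041284
  f_2 = 0.18994
  f_3 = 0.216229
Weight by the priors:
  P(Z=1)·f_1 = 0.24 × 0.041284 = 0.00990816
  P(Z=2)·f_2 = 0.39 × 0.18994 = 0.0740767
  P(Z=3)·f_3 = 0.37 × 0.216229 = 0.0800048
Marginal: 0.00990816 + 0.0740767 + 0.0800048 = 0.16399
P(Setting 1 | x) ≈ 0.0604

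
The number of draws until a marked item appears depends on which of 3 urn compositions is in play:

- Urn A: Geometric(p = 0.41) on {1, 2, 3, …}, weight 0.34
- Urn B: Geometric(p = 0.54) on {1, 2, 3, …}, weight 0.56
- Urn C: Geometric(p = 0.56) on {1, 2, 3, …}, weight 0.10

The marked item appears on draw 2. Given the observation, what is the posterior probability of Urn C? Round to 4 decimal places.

Posterior ∝ prior × likelihood, so P(k | x) ∝ π_k f_k(x); normalise over all components.
Evaluate each component's likelihood at the observed value:
  L_A = 0.2419
  L_B = 0.2484
  L_C = 0.2464
Weight by the priors:
  π_A·L_A = 0.34 × 0.2419 = 0.082246
  π_B·L_B = 0.56 × 0.2484 = 0.139104
  π_C·L_C = 0.10 × 0.2464 = 0.02464
Denominator: 0.082246 + 0.139104 + 0.02464 = 0.24599
So the posterior for Urn C is 0.02464 / 0.24599 ≈ 0.1002.

0.1002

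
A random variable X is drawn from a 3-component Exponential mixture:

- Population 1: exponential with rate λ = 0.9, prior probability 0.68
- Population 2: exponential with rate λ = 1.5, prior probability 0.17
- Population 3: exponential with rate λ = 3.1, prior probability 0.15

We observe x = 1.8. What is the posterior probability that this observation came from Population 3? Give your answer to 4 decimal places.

0.0125

By Bayes' theorem, P(k | x) = π_k f_k(x) / Σ_j π_j f_j(x).
Exponential densities:
  f_1 = 0.9·e^(−0.9·1.8) = 0.9·e^(−1.6200) = 0.178109
  f_2 = 1.5·e^(−1.5·1.8) = 1.5·e^(−2.7000) = 0.100808
  f_3 = 3.1·e^(−3.1·1.8) = 3.1·e^(−5.5800) = 0.011695
Prior × likelihood for each component:
  π_1·f_1 = 0.68 × 0.178109 = 0.121114
  π_2·f_2 = 0.17 × 0.100808 = 0.0171374
  π_3·f_3 = 0.15 × 0.011695 = 0.00175424
Marginal: 0.121114 + 0.0171374 + 0.00175424 = 0.140006
So the posterior for Population 3 is 0.00175424 / 0.140006 ≈ 0.0125.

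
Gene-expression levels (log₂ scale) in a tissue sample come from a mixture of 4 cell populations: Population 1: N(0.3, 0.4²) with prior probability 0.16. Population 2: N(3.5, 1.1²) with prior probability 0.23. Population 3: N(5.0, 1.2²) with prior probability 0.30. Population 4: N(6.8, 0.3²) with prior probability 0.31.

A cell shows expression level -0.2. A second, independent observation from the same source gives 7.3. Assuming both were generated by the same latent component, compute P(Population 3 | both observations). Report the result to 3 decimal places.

0.620

Apply Bayes' rule: the posterior for each component is proportional to its prior times its likelihood at x.
Since both observations come from the same component, the likelihood for component k is f_k(x₁)·f_k(x₂).
  f_1 = [(1/(0.4·√(2π)))·exp(−(-0.2−0.3)²/(2·0.4²)) = 0.997356·exp(-0.78125) = 0.456623] × [3.14418e-67] = 1.4357e-67
  f_2 = [(1/(1.1·√(2π)))·exp(−(-0.2−3.5)²/(2·1.1²)) = 0.362675·exp(-5.65702) = 0.00126678] × [0.000929196] = 1.17709e-06
  f_3 = [(1/(1.2·√(2π)))·exp(−(-0.2−5.0)²/(2·1.2²)) = 0.332452·exp(-9.38889) = 2.78091e-05] × [0.0529681] = 1.47299e-06
  f_4 = [(1/(0.3·√(2π)))·exp(−(-0.2−6.8)²/(2·0.3²)) = 1.329808·exp(-272.22222) = 7.9283e-119] × [0.33159] = 2.62895e-119
Prior × likelihood for each component:
  π_1·f_1 = 0.16 × 1.4357e-67 = 2.29713e-68
  π_2·f_2 = 0.23 × 1.17709e-06 = 2.70731e-07
  π_3·f_3 = 0.30 × 1.47299e-06 = 4.41898e-07
  π_4·f_4 = 0.31 × 2.62895e-119 = 8.14974e-120
Evidence: 2.29713e-68 + 2.70731e-07 + 4.41898e-07 + 8.14974e-120 = 7.12629e-07
So the posterior for Population 3 is 4.41898e-07 / 7.12629e-07 ≈ 0.620.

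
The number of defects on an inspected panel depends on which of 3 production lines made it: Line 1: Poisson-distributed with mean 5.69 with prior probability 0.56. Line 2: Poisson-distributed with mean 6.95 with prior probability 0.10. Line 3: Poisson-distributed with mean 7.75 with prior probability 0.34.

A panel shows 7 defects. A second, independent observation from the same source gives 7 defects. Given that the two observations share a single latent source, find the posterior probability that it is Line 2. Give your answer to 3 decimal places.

0.119

Apply Bayes' rule: the posterior for each component is proportional to its prior times its likelihood at x.
Since both observations come from the same component, the likelihood for component k is f_k(x₁)·f_k(x₂).
  p_1 = [e^(−5.69)·5.69^7/7! = 0.129485] × [0.129485] = 0.0167664
  p_2 = [e^(−6.95)·6.95^7/7! = 0.148976] × [0.148976] = 0.0221939
  p_3 = [e^(−7.75)·7.75^7/7! = 0.143516] × [0.143516] = 0.0205967
Multiply by the mixture weights:
  w_1·p_1 = 0.56 × 0.0167664 = 0.00938918
  w_2·p_2 = 0.10 × 0.0221939 = 0.00221939
  w_3·p_3 = 0.34 × 0.0205967 = 0.00700289
Denominator: 0.00938918 + 0.00221939 + 0.00700289 = 0.0186115
P(Line 2 | x₁, x₂) ≈ 0.119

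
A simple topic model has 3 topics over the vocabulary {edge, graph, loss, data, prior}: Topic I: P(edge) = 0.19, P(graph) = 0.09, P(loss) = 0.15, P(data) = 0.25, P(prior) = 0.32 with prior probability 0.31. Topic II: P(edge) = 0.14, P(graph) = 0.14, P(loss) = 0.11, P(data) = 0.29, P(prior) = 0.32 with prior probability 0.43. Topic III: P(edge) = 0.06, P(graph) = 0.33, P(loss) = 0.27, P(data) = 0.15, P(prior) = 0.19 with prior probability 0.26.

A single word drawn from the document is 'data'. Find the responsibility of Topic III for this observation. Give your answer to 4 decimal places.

The responsibility of component k is P(Z=k) f_k(x) divided by Σ_j P(Z=j) f_j(x).
Evaluate each component's likelihood at the observed value:
  f_I = 0.25
  f_II = 0.29
  f_III = 0.15
Unnormalised posteriors:
  P(Z=I)·f_I = 0.31 × 0.25 = 0.0775
  P(Z=II)·f_II = 0.43 × 0.29 = 0.1247
  P(Z=III)·f_III = 0.26 × 0.15 = 0.039
Marginal: 0.0775 + 0.1247 + 0.039 = 0.2412
P(Topic III | x) ≈ 0.1617

0.1617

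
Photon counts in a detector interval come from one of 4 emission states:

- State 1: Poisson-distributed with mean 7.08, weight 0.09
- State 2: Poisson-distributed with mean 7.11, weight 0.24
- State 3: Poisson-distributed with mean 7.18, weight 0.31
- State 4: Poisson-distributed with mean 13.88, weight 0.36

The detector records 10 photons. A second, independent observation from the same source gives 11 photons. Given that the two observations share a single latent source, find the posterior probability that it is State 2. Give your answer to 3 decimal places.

0.191

By Bayes' theorem, P(k | x) = π_k f_k(x) / Σ_j π_j f_j(x).
Since both observations come from the same component, the likelihood for component k is f_k(x₁)·f_k(x₂).
  p_1 = [0.0734116] × [0.0472504] = 0.00346872
  p_2 = [0.0743189] × [0.048037] = 0.00357006
  p_3 = [0.076427] × [0.049886] = 0.00381264
  p_4 = [0.0685684] × [0.0865209] = 0.0059326
Prior × likelihood for each component:
  π_1·p_1 = 0.09 × 0.00346872 = 0.000312185
  π_2·p_2 = 0.24 × 0.00357006 = 0.000856814
  π_3·p_3 = 0.31 × 0.00381264 = 0.00118192
  π_4·p_4 = 0.36 × 0.0059326 = 0.00213574
Marginal: 0.000312185 + 0.000856814 + 0.00118192 + 0.00213574 = 0.00448665
P(State 2 | x₁,x₂) = 0.000856814 / 0.00448665 ≈ 0.191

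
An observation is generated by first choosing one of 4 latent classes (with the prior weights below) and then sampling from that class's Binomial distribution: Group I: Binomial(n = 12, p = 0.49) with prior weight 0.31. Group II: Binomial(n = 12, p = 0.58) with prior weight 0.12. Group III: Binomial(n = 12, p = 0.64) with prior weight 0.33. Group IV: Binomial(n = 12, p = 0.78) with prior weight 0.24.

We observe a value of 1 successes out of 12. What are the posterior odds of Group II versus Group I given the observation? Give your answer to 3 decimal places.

0.054

The posterior odds equal the prior odds times the likelihood ratio: (w_i/w_j)·(f_i(x)/f_j(x)).
Binomial probabilities:
  p_I = 0.00356984
  p_II = 0.000499288
  p_III = 0.000101085
  p_IV = 5.46922e-07
5.99146e-05 / 0.00110665 ≈ 0.054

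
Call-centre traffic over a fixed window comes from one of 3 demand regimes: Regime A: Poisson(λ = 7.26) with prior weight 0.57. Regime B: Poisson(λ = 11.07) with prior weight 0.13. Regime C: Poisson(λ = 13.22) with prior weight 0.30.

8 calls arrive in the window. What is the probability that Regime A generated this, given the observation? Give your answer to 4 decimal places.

0.7623

Posterior ∝ prior × likelihood, so P(k | x) ∝ π_k f_k(x); normalise over all components.
Component likelihoods at x = 8 calls:
  f_A = e^(−7.26)·7.26^8/8! = 0.134584
  f_B = e^(−11.07)·11.07^8/8! = 0.0871005
  f_C = e^(−13.22)·13.22^8/8! = 0.0419718
Prior × likelihood for each component:
  π_A·f_A = 0.57 × 0.134584 = 0.0767131
  π_B·f_B = 0.13 × 0.0871005 = 0.0113231
  π_C·f_C = 0.30 × 0.0419718 = 0.0125916
Marginal: 0.0767131 + 0.0113231 + 0.0125916 = 0.100628
Responsibility of Regime A: 0.0767131 / 0.100628 ≈ 0.7623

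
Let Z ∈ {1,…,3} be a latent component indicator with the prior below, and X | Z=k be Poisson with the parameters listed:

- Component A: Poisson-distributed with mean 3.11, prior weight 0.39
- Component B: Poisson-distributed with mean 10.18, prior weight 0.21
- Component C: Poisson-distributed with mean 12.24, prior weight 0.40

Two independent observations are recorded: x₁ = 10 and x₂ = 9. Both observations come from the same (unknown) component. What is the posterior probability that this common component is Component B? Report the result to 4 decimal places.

0.4935

By Bayes' theorem, P(k | x) = π_k f_k(x) / Σ_j π_j f_j(x).
Since both observations come from the same component, the likelihood for component k is f_k(x₁)·f_k(x₂).
  L_A = [0.00104036] × [0.00334522] = 3.48024e-06
  L_B = [0.12491] × [0.122701] = 0.0153266
  L_C = [0.100528] × [0.0821307] = 0.00825642
Weight by the priors:
  π_A·L_A = 0.39 × 3.48024e-06 = 1.3573e-06
  π_B·L_B = 0.21 × 0.0153266 = 0.00321859
  π_C·L_C = 0.40 × 0.00825642 = 0.00330257
Marginal: 1.3573e-06 + 0.00321859 + 0.00330257 = 0.00652251
Responsibility of Component B: 0.00321859 / 0.00652251 ≈ 0.4935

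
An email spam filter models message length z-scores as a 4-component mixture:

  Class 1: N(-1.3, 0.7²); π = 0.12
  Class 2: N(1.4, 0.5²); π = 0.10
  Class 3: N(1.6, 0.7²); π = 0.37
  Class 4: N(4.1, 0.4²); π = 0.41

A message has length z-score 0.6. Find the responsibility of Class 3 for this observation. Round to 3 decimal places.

0.761

P(component k | x) = w_k·f_k(x) / marginal(x), where marginal(x) = Σ_j w_j·f_j(x).
Evaluate each component's likelihood at the observed value:
  L_1 = 0.0143223
  L_2 = 0.221842
  L_3 = 0.205426
  L_4 = 2.36328e-17
Unnormalised posteriors:
  w_1·L_1 = 0.12 × 0.0143223 = 0.00171868
  w_2·L_2 = 0.10 × 0.221842 = 0.0221842
  w_3·L_3 = 0.37 × 0.205426 = 0.0760074
  w_4·L_4 = 0.41 × 2.36328e-17 = 9.68943e-18
Normaliser: 0.00171868 + 0.0221842 + 0.0760074 + 9.68943e-18 = 0.0999103
Responsibility of Class 3: 0.0760074 / 0.0999103 ≈ 0.761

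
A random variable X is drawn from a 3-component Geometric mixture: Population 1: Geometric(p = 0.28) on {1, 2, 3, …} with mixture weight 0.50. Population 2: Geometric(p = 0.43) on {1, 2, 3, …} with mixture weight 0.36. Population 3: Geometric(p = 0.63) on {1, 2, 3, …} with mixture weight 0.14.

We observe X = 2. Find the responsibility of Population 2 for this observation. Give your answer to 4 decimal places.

0.3981

P(component k | x) = P(Z=k)·f_k(x) / marginal(x), where marginal(x) = Σ_j P(Z=j)·f_j(x).
Evaluate each component's likelihood at the observed value:
  f_1 = 0.28·(1−0.28)^1 = 0.28·0.72 = 0.2016
  f_2 = 0.43·(1−0.43)^1 = 0.43·0.57 = 0.2451
  f_3 = 0.63·(1−0.63)^1 = 0.63·0.37 = 0.2331
Multiply by the mixture weights:
  P(Z=1)·f_1 = 0.50 × 0.2016 = 0.1008
  P(Z=2)·f_2 = 0.36 × 0.2451 = 0.088236
  P(Z=3)·f_3 = 0.14 × 0.2331 = 0.032634
Denominator: 0.1008 + 0.088236 + 0.032634 = 0.22167
P(Population 2 | the observation) = 0.088236 / 0.22167 ≈ 0.3981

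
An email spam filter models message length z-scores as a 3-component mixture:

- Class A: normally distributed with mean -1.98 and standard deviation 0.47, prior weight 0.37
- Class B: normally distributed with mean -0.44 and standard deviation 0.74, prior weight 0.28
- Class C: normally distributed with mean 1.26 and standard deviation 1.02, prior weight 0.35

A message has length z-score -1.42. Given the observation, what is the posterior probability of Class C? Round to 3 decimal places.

0.020

By Bayes' theorem, P(k | x) = π_k f_k(x) / Σ_j π_j f_j(x).
Component likelihoods at x = -1.42:
  L_A = (1/(0.47·√(2π)))·exp(−(-1.42−-1.98)²/(2·0.47²)) = 0.848813·exp(-0.70982) = 0.417388
  L_B = (1/(0.74·√(2π)))·exp(−(-1.42−-0.44)²/(2·0.74²)) = 0.539111·exp(-0.87692) = 0.224304
  L_C = (1/(1.02·√(2π)))·exp(−(-1.42−1.26)²/(2·1.02²)) = 0.391120·exp(-3.45175) = 0.0123946
Unnormalised posteriors:
  π_A·L_A = 0.37 × 0.417388 = 0.154434
  π_B·L_B = 0.28 × 0.224304 = 0.0628053
  π_C·L_C = 0.35 × 0.0123946 = 0.00433813
Denominator: 0.154434 + 0.0628053 + 0.00433813 = 0.221577
So the posterior for Class C is 0.00433813 / 0.221577 ≈ 0.020.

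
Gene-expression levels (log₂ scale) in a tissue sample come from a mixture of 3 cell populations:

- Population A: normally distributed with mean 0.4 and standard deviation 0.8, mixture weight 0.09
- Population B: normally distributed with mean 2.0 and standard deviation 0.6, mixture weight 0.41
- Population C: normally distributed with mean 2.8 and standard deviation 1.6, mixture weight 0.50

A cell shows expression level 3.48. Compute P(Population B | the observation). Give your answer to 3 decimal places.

P(component k | x) = P(Z=k)·f_k(x) / marginal(x), where marginal(x) = Σ_j P(Z=j)·f_j(x).
Normal densities:
  f_A = (1/(0.8·√(2π)))·exp(−(3.48−0.4)²/(2·0.8²)) = 0.498678·exp(-7.41125) = 0.000301408
  f_B = (1/(0.6·√(2π)))·exp(−(3.48−2.0)²/(2·0.6²)) = 0.664904·exp(-3.04222) = 0.031735
  f_C = (1/(1.6·√(2π)))·exp(−(3.48−2.8)²/(2·1.6²)) = 0.249339·exp(-0.09031) = 0.227807
Unnormalised posteriors:
  P(Z=A)·f_A = 0.09 × 0.000301408 = 2.71267e-05
  P(Z=B)·f_B = 0.41 × 0.031735 = 0.0130113
  P(Z=C)·f_C = 0.50 × 0.227807 = 0.113904
Sum: 2.71267e-05 + 0.0130113 + 0.113904 = 0.126942
P(Population B | the observation) ≈ 0.102

0.102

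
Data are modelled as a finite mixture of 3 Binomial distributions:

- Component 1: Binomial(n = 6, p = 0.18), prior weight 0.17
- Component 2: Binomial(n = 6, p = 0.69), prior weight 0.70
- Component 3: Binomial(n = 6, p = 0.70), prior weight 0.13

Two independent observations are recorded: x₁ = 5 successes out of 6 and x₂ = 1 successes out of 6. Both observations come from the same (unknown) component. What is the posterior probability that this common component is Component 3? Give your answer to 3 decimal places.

0.139

The responsibility of component k is π_k f_k(x) divided by Σ_j π_j f_j(x).
Since both observations come from the same component, the likelihood for component k is f_k(x₁)·f_k(x₂).
  f_1 = [0.000929667] × [0.400399] = 0.000372238
  f_2 = [0.29091] × [0.0118525] = 0.003448
  f_3 = [0.302526] × [0.010206] = 0.00308758
Multiply by the mixture weights:
  π_1·f_1 = 0.17 × 0.000372238 = 6.32805e-05
  π_2·f_2 = 0.70 × 0.003448 = 0.0024136
  π_3·f_3 = 0.13 × 0.00308758 = 0.000401385
Normaliser: 6.32805e-05 + 0.0024136 + 0.000401385 = 0.00287827
P(Component 3 | x) = 0.000401385 / 0.00287827 ≈ 0.139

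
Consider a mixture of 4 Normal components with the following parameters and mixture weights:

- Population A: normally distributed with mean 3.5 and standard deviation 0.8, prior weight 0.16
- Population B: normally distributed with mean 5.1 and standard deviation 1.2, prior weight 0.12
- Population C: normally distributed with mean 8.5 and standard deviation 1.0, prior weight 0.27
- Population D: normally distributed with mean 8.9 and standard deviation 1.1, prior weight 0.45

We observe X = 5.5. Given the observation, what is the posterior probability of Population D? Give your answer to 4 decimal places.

0.0314

P(component k | x) = w_k·f_k(x) / marginal(x), where marginal(x) = Σ_j w_j·f_j(x).
Evaluate each component's likelihood at the observed value:
  p_A = (1/(0.8·√(2π)))·exp(−(5.5−3.5)²/(2·0.8²)) = 0.498678·exp(-3.12500) = 0.0219104
  p_B = (1/(1.2·√(2π)))·exp(−(5.5−5.1)²/(2·1.2²)) = 0.332452·exp(-0.05556) = 0.314486
  p_C = (1/(1.0·√(2π)))·exp(−(5.5−8.5)²/(2·1.0²)) = 0.398942·exp(-4.50000) = 0.00443185
  p_D = (1/(1.1·√(2π)))·exp(−(5.5−8.9)²/(2·1.1²)) = 0.362675·exp(-4.77686) = 0.0030546
Weight by the priors:
  w_A·p_A = 0.16 × 0.0219104 = 0.00350566
  w_B·p_B = 0.12 × 0.314486 = 0.0377383
  w_C·p_C = 0.27 × 0.00443185 = 0.0011966
  w_D·p_D = 0.45 × 0.0030546 = 0.00137457
Normaliser: 0.00350566 + 0.0377383 + 0.0011966 + 0.00137457 = 0.0438151
P(Population D | data) = 0.00137457 / 0.0438151 ≈ 0.0314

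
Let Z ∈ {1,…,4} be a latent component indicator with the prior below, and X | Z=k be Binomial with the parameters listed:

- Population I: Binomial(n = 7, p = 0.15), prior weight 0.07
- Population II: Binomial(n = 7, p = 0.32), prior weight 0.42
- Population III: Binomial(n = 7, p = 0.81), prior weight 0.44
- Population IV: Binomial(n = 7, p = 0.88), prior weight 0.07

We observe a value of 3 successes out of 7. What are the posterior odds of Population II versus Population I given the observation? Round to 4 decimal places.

Posterior odds = (w_i f_i(x)) / (w_j f_j(x)); the normalising sum cancels.
Component likelihoods at x = 3 successes out of 7:
  p_I = C(7,3)·0.15^3·0.85^4 = 35·0.003375·0.522006 = 0.061662
  p_II = C(7,3)·0.32^3·0.68^4 = 35·0.032768·0.213814 = 0.245219
  p_III = C(7,3)·0.81^3·0.19^4 = 35·0.531441·0.00130321 = 0.0242403
  p_IV = C(7,3)·0.88^3·0.12^4 = 35·0.681472·0.00020736 = 0.00494585
0.102992 / 0.00431634 ≈ 23.8609

23.8609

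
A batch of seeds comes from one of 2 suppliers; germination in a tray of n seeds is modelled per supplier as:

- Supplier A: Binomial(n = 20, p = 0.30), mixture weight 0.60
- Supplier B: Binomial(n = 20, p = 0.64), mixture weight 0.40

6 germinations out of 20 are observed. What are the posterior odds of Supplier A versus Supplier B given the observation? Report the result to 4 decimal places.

175.7424

Since P(k|x) ∝ π_k f_k(x), the posterior odds are π_i f_i(x) / (π_j f_j(x)).
Binomial probabilities:
  p_A = C(20,6)·0.30^6·0.70^14 = 38760·0.000729·0.00678223 = 0.191639
  p_B = C(20,6)·0.64^6·0.36^14 = 38760·0.0687195·6.14094e-07 = 0.00163568
Odds = (0.60/0.40) × (0.191639/0.00163568) = 1.5 × 117.162 ≈ 175.7424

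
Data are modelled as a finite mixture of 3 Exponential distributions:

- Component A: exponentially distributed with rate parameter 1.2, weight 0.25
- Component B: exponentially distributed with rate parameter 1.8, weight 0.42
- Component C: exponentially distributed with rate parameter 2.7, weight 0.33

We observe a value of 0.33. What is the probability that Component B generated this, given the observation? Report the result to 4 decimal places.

Apply Bayes' rule: the posterior for each component is proportional to its prior times its likelihood at x.
Evaluate each component's likelihood at the observed value:
  L_A = 1.2·e^(−1.2·0.33) = 1.2·e^(−0.3960) = 0.807608
  L_B = 1.8·e^(−1.8·0.33) = 1.8·e^(−0.5940) = 0.993806
  L_C = 2.7·e^(−2.7·0.33) = 2.7·e^(−0.8910) = 1.10766
Multiply by the mixture weights:
  w_A·L_A = 0.25 × 0.807608 = 0.201902
  w_B·L_B = 0.42 × 0.993806 = 0.417398
  w_C·L_C = 0.33 × 1.10766 = 0.365529
Evidence: 0.201902 + 0.417398 + 0.365529 = 0.984829
P(Component B | the observation) = 0.417398 / 0.984829 ≈ 0.4238

0.4238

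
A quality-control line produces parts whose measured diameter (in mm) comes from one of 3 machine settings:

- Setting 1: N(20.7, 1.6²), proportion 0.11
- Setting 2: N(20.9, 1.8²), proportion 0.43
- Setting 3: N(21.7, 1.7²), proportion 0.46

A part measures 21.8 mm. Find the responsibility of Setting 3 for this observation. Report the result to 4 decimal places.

0.5047

The responsibility of component k is π_k f_k(x) divided by Σ_j π_j f_j(x).
Evaluate each component's likelihood at the observed value:
  p_1 = (1/(1.6·√(2π)))·exp(−(21.8−20.7)²/(2·1.6²)) = 0.249339·exp(-0.23633) = 0.196858
  p_2 = (1/(1.8·√(2π)))·exp(−(21.8−20.9)²/(2·1.8²)) = 0.221635·exp(-0.12500) = 0.195592
  p_3 = (1/(1.7·√(2π)))·exp(−(21.8−21.7)²/(2·1.7²)) = 0.234672·exp(-0.00173) = 0.234266
Weight by the priors:
  π_1·p_1 = 0.11 × 0.196858 = 0.0216544
  π_2·p_2 = 0.43 × 0.195592 = 0.0841045
  π_3·p_3 = 0.46 × 0.234266 = 0.107762
Marginal: 0.0216544 + 0.0841045 + 0.107762 = 0.213521
P(Setting 3 | 21.8 mm) = 0.107762 / 0.213521 ≈ 0.5047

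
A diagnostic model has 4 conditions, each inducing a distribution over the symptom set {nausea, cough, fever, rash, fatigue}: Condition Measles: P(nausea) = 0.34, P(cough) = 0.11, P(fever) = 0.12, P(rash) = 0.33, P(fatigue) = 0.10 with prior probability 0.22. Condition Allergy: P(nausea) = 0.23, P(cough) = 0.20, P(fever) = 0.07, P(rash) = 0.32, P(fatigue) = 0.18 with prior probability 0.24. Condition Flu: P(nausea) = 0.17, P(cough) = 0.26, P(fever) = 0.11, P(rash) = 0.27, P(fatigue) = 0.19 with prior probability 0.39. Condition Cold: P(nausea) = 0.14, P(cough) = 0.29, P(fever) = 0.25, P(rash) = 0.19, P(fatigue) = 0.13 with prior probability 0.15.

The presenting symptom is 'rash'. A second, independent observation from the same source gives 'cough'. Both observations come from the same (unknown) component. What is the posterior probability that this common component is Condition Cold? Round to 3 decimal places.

Apply Bayes' rule: the posterior for each component is proportional to its prior times its likelihood at x.
Since both observations come from the same component, the likelihood for component k is f_k(x₁)·f_k(x₂).
  L_Measles = [P(rash | comp) = 0.33] × [0.11] = 0.0363
  L_Allergy = [P(rash | comp) = 0.32] × [0.2] = 0.064
  L_Flu = [P(rash | comp) = 0.27] × [0.26] = 0.0702
  L_Cold = [P(rash | comp) = 0.19] × [0.29] = 0.0551
Unnormalised posteriors:
  P(Z=Measles)·L_Measles = 0.22 × 0.0363 = 0.007986
  P(Z=Allergy)·L_Allergy = 0.24 × 0.064 = 0.01536
  P(Z=Flu)·L_Flu = 0.39 × 0.0702 = 0.027378
  P(Z=Cold)·L_Cold = 0.15 × 0.0551 = 0.008265
Sum: 0.007986 + 0.01536 + 0.027378 + 0.008265 = 0.058989
Responsibility of Condition Cold: 0.008265 / 0.058989 ≈ 0.140

0.140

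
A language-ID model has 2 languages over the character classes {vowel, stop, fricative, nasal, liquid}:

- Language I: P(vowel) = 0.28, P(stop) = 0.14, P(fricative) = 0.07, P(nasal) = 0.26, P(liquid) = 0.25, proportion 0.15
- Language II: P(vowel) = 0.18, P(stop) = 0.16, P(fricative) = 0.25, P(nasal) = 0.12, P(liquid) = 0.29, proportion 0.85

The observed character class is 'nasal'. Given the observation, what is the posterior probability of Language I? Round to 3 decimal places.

Posterior ∝ prior × likelihood, so P(k | x) ∝ P(Z=k) f_k(x); normalise over all components.
Component likelihoods at x = 'nasal':
  p_I = P(nasal | comp) = 0.26
  p_II = P(nasal | comp) = 0.12
Multiply by the mixture weights:
  P(Z=I)·p_I = 0.15 × 0.26 = 0.039
  P(Z=II)·p_II = 0.85 × 0.12 = 0.102
Denominator: 0.039 + 0.102 = 0.141
Responsibility of Language I: 0.039 / 0.141 ≈ 0.277

0.277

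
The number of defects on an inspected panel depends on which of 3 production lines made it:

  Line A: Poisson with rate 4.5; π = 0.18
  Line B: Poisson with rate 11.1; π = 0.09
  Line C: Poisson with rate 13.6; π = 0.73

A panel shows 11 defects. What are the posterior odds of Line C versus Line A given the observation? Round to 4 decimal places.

Posterior odds = (w_i f_i(x)) / (w_j f_j(x)); the normalising sum cancels.
Evaluate each component's likelihood at the observed value:
  f_A = 0.00426439
  f_B = 0.119324
  f_C = 0.0914887
Posterior odds = (w_C·f_C) / (w_A·f_A) = (0.73·0.0914887) / (0.18·0.00426439) = 0.0667867 / 0.00076759 ≈ 87.0083

87.0083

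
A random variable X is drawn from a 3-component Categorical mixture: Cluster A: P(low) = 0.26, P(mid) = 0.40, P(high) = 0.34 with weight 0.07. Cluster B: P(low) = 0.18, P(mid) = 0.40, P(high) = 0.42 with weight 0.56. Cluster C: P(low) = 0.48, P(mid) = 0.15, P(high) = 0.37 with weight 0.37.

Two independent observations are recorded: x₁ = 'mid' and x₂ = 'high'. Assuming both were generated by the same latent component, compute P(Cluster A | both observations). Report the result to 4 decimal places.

0.0767

Posterior ∝ prior × likelihood, so P(k | x) ∝ π_k f_k(x); normalise over all components.
Since both observations come from the same component, the likelihood for component k is f_k(x₁)·f_k(x₂).
  L_A = [0.4] × [0.34] = 0.136
  L_B = [0.4] × [0.42] = 0.168
  L_C = [0.15] × [0.37] = 0.0555
Unnormalised posteriors:
  π_A·L_A = 0.07 × 0.136 = 0.00952
  π_B·L_B = 0.56 × 0.168 = 0.09408
  π_C·L_C = 0.37 × 0.0555 = 0.020535
Normaliser: 0.00952 + 0.09408 + 0.020535 = 0.124135
So the posterior for Cluster A is 0.00952 / 0.124135 ≈ 0.0767.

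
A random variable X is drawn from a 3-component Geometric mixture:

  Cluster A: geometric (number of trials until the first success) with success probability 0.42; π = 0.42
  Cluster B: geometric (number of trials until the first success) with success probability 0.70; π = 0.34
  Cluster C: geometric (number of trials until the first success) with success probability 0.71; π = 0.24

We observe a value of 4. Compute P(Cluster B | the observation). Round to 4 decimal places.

Posterior ∝ prior × likelihood, so P(k | x) ∝ π_k f_k(x); normalise over all components.
Evaluate each component's likelihood at the observed value:
  f_A = 0.42·(1−0.42)^3 = 0.42·0.195112 = 0.081947
  f_B = 0.70·(1−0.70)^3 = 0.70·0.027 = 0.0189
  f_C = 0.71·(1−0.71)^3 = 0.71·0.024389 = 0.0173162
Multiply by the mixture weights:
  π_A·f_A = 0.42 × 0.081947 = 0.0344178
  π_B·f_B = 0.34 × 0.0189 = 0.006426
  π_C·f_C = 0.24 × 0.0173162 = 0.00415589
Denominator: 0.0344178 + 0.006426 + 0.00415589 = 0.0449996
P(Cluster B | 4) ≈ 0.1428

0.1428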